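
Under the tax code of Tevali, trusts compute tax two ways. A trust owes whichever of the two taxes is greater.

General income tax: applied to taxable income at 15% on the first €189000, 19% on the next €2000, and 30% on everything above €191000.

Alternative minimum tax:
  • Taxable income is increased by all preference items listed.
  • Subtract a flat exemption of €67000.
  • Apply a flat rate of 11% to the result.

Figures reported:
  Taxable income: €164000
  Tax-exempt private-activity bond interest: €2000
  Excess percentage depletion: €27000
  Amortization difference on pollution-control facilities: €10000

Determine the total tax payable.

General income tax:
  €164000 × 15% = €24600

Alternative minimum tax:
  Adjusted income: €164000 + €2000 + €27000 + €10000 = €203000
  Less exemption €67000 → base €136000
  €136000 × 11% = €14960

€24600 > €14960, so the general income tax governs.

€24600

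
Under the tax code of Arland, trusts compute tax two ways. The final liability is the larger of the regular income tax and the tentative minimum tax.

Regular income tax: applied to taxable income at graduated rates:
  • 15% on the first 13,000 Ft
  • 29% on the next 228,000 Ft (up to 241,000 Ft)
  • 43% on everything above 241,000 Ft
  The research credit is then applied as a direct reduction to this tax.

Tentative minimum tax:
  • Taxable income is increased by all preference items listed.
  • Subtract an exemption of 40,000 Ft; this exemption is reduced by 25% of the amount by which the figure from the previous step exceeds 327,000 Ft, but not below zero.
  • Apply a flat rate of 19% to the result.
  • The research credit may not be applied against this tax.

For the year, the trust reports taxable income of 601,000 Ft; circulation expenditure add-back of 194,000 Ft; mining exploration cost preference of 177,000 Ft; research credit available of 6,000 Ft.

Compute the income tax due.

216,870 Ft

Regular income tax:
  13,000 Ft × 15% = 1,950 Ft
  228,000 Ft × 29% = 66,120 Ft
  360,000 Ft × 43% = 154,800 Ft
  → 222,870 Ft
  Less research credit 6,000 Ft → 216,870 Ft

Tentative minimum tax:
  Adjusted income: 601,000 Ft + 194,000 Ft + 177,000 Ft = 972,000 Ft
  Exemption: 25% × (972,000 Ft − 327,000 Ft) = 161,250 Ft ≥ 40,000 Ft, so the exemption is fully phased out
  Base: 972,000 Ft − 0 Ft = 972,000 Ft
  972,000 Ft × 19% = 184,680 Ft

216,870 Ft > 184,680 Ft, so the regular income tax governs.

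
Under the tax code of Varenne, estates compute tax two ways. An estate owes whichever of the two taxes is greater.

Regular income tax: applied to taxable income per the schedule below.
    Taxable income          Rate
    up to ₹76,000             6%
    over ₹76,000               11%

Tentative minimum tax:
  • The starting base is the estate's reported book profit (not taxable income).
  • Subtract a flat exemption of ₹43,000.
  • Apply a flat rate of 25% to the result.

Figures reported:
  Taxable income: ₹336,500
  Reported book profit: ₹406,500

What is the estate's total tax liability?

Tentative minimum tax:
  Base (reported book profit): ₹406,500
  Less exemption ₹43,000 → base ₹363,500
  ₹363,500 × 25% = ₹90,875

Regular income tax:
  ₹76,000 × 6% = ₹4,560
  ₹260,500 × 11% = ₹28,655
  → ₹33,215

₹90,875 > ₹33,215, so the tentative minimum tax is the binding amount.

₹90,875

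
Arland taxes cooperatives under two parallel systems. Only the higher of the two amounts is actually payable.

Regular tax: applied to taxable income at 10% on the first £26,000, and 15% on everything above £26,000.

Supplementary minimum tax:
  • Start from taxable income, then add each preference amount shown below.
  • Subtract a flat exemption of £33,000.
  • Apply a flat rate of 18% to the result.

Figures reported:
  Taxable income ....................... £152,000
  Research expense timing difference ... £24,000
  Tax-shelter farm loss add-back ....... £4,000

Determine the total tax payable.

£26,460

Supplementary minimum tax:
  Adjusted income: £152,000 + £24,000 + £4,000 = £180,000
  Less exemption £33,000 → base £147,000
  £147,000 × 18% = £26,460

Regular tax:
  £26,000 × 10% = £2,600
  £126,000 × 15% = £18,900
  → £21,500

£26,460 > £21,500, so the supplementary minimum tax is the binding amount.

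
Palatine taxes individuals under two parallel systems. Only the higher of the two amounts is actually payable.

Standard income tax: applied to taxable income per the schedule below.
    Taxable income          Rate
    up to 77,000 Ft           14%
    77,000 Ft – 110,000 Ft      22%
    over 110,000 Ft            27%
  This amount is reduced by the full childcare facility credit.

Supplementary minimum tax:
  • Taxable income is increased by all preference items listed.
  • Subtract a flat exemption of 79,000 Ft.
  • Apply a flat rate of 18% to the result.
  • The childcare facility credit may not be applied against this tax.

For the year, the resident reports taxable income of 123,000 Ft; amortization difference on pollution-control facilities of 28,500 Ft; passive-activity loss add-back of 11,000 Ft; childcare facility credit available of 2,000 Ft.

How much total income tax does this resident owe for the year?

Standard income tax:
  77,000 Ft × 14% = 10,780 Ft
  33,000 Ft × 22% = 7,260 Ft
  13,000 Ft × 27% = 3,510 Ft
  → 21,550 Ft
  Less childcare facility credit 2,000 Ft → 19,550 Ft

Supplementary minimum tax:
  Adjusted income: 123,000 Ft + 28,500 Ft + 11,000 Ft = 162,500 Ft
  Less exemption 79,000 Ft → base 83,500 Ft
  83,500 Ft × 18% = 15,030 Ft

19,550 Ft > 15,030 Ft, so the standard income tax governs.

19,550 Ft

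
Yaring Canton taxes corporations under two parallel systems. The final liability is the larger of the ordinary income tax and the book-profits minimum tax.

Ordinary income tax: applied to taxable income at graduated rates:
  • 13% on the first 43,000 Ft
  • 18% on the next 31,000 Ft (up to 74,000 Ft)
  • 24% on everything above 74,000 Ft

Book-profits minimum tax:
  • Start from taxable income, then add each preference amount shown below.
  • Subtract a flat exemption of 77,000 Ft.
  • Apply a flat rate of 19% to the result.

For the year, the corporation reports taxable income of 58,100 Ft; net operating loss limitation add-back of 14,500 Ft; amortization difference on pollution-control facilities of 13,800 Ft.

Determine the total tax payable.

8,308 Ft

Ordinary income tax:
  43,000 Ft × 13% = 5,590 Ft
  15,100 Ft × 18% = 2,718 Ft
  → 8,308 Ft

Book-profits minimum tax:
  Adjusted income: 58,100 Ft + 14,500 Ft + 13,800 Ft = 86,400 Ft
  Less exemption 77,000 Ft → base 9,400 Ft
  9,400 Ft × 19% = 1,786 Ft

8,308 Ft > 1,786 Ft, so the ordinary income tax governs.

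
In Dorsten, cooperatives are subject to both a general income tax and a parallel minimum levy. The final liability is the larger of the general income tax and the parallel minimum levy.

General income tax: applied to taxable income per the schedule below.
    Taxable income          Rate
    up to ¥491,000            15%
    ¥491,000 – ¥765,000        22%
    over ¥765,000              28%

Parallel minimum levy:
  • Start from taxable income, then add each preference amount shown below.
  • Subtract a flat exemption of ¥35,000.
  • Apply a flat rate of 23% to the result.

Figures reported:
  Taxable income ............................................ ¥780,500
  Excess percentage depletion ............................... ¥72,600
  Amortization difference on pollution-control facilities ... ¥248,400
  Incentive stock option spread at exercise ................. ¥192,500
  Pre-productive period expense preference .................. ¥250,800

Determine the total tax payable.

Parallel minimum levy:
  Adjusted income: ¥780,500 + ¥72,600 + ¥248,400 + ¥192,500 + ¥250,800 = ¥1,544,800
  Less exemption ¥35,000 → base ¥1,509,800
  ¥1,509,800 × 23% = ¥347,254

General income tax:
  ¥491,000 × 15% = ¥73,650
  ¥274,000 × 22% = ¥60,280
  ¥15,500 × 28% = ¥4,340
  → ¥138,270

¥347,254 > ¥138,270, so the parallel minimum levy is the binding amount.

¥347,254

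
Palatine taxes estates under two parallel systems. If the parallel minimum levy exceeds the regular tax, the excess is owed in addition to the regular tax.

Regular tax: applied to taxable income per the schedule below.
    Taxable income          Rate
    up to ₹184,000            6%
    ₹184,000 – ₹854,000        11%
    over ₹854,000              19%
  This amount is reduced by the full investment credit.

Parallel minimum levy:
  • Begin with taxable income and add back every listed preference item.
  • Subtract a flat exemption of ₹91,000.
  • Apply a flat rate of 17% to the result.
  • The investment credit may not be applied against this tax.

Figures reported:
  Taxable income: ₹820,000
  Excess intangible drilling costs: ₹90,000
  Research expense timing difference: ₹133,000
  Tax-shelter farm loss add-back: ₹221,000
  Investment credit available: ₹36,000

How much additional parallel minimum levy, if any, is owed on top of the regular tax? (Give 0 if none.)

₹154,410

Parallel minimum levy:
  Adjusted income: ₹820,000 + ₹90,000 + ₹133,000 + ₹221,000 = ₹1,264,000
  Less exemption ₹91,000 → base ₹1,173,000
  ₹1,173,000 × 17% = ₹199,410

Regular tax:
  ₹184,000 × 6% = ₹11,040
  ₹636,000 × 11% = ₹69,960
  → ₹81,000
  Less investment credit ₹36,000 → ₹45,000

Excess of parallel minimum levy over regular tax: ₹199,410 − ₹45,000 = ₹154,410.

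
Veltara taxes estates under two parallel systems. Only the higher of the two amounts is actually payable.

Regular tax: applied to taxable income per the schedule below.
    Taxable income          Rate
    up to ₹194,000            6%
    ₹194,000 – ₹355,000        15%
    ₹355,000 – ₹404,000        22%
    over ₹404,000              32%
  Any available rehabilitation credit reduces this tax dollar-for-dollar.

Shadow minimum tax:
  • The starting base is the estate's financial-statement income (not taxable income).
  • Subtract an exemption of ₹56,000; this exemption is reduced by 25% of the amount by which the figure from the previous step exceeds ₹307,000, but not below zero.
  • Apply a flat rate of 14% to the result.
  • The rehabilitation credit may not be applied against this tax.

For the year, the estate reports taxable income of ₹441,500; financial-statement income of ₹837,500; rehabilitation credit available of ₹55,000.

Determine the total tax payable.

Shadow minimum tax:
  Base (financial-statement income): ₹837,500
  Exemption: 25% × (₹837,500 − ₹307,000) = ₹132,625 ≥ ₹56,000, so the exemption is fully phased out
  Base: ₹837,500 − ₹0 = ₹837,500
  ₹837,500 × 14% = ₹117,250

Regular tax:
  ₹194,000 × 6% = ₹11,640
  ₹161,000 × 15% = ₹24,150
  ₹49,000 × 22% = ₹10,780
  ₹37,500 × 32% = ₹12,000
  → ₹58,570
  Less rehabilitation credit ₹55,000 → ₹3,570

₹117,250 > ₹3,570, so the shadow minimum tax is the binding amount.

₹117,250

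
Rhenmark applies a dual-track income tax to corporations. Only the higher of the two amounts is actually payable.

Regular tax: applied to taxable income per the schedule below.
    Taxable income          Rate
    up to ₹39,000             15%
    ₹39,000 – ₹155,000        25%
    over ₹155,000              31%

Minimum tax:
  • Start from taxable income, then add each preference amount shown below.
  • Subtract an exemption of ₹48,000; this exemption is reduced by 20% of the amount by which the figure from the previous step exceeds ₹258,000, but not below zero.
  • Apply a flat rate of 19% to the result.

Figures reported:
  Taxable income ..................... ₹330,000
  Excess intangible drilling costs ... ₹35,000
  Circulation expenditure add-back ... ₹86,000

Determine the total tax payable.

₹89,100

Minimum tax:
  Adjusted income: ₹330,000 + ₹35,000 + ₹86,000 = ₹451,000
  Exemption: ₹48,000 − 20% × (₹451,000 − ₹258,000) = ₹48,000 − ₹38,600 = ₹9,400
  Base: ₹451,000 − ₹9,400 = ₹441,600
  ₹441,600 × 19% = ₹83,904

Regular tax:
  ₹39,000 × 15% = ₹5,850
  ₹116,000 × 25% = ₹29,000
  ₹175,000 × 31% = ₹54,250
  → ₹89,100

₹89,100 > ₹83,904, so the regular tax governs.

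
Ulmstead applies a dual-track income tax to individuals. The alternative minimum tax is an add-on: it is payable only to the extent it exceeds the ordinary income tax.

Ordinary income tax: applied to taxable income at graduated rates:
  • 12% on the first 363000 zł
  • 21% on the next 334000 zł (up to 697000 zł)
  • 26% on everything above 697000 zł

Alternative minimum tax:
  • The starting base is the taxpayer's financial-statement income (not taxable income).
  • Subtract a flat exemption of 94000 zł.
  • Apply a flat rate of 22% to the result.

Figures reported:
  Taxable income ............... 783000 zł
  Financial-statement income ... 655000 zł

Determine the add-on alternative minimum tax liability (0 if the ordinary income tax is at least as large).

Alternative minimum tax:
  Base (financial-statement income): 655000 zł
  Less exemption 94000 zł → base 561000 zł
  561000 zł × 22% = 123420 zł

Ordinary income tax:
  363000 zł × 12% = 43560 zł
  334000 zł × 21% = 70140 zł
  86000 zł × 26% = 22360 zł
  → 136060 zł

123420 zł ≤ 136060 zł, so no add-on is due.

0 zł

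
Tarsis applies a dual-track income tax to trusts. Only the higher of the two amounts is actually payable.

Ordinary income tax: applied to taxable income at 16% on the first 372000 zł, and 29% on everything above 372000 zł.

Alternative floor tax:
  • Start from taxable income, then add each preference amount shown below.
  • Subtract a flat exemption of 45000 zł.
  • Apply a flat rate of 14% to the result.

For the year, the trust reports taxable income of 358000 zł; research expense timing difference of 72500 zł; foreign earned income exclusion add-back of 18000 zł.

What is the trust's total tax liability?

Ordinary income tax:
  358000 zł × 16% = 57280 zł

Alternative floor tax:
  Adjusted income: 358000 zł + 72500 zł + 18000 zł = 448500 zł
  Less exemption 45000 zł → base 403500 zł
  403500 zł × 14% = 56490 zł

57280 zł > 56490 zł, so the ordinary income tax governs.

57280 zł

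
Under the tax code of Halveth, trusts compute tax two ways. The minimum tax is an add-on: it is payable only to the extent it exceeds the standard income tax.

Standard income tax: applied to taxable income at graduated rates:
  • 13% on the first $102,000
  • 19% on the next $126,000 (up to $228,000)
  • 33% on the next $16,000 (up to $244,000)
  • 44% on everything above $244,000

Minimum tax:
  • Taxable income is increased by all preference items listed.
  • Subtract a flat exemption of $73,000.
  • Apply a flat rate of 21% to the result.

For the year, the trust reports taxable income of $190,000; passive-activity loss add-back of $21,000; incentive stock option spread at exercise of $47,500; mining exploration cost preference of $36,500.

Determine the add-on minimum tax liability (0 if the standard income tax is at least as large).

Standard income tax:
  $102,000 × 13% = $13,260
  $88,000 × 19% = $16,720
  → $29,980

Minimum tax:
  Adjusted income: $190,000 + $21,000 + $47,500 + $36,500 = $295,000
  Less exemption $73,000 → base $222,000
  $222,000 × 21% = $46,620

Excess of minimum tax over standard income tax: $46,620 − $29,980 = $16,640.

$16,640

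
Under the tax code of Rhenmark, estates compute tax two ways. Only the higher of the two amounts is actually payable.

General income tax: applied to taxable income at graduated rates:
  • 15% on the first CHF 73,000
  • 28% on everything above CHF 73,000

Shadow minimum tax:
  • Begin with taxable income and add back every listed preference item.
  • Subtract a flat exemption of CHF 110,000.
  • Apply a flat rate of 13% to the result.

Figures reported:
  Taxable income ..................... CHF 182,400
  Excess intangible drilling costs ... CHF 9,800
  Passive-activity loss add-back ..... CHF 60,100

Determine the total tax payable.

CHF 41,582

Shadow minimum tax:
  Adjusted income: CHF 182,400 + CHF 9,800 + CHF 60,100 = CHF 252,300
  Less exemption CHF 110,000 → base CHF 142,300
  CHF 142,300 × 13% = CHF 18,499

General income tax:
  CHF 73,000 × 15% = CHF 10,950
  CHF 109,400 × 28% = CHF 30,632
  → CHF 41,582

CHF 41,582 > CHF 18,499, so the general income tax governs.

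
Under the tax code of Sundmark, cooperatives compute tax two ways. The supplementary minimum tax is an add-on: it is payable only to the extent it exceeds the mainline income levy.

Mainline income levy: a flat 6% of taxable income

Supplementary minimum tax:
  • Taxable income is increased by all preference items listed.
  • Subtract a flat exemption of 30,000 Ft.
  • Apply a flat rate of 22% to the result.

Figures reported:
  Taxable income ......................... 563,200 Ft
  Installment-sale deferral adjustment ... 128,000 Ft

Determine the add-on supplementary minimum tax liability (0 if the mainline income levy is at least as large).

111,672 Ft

Mainline income levy:
  563,200 Ft × 6% = 33,792 Ft

Supplementary minimum tax:
  Adjusted income: 563,200 Ft + 128,000 Ft = 691,200 Ft
  Less exemption 30,000 Ft → base 661,200 Ft
  661,200 Ft × 22% = 145,464 Ft

Excess of supplementary minimum tax over mainline income levy: 145,464 Ft − 33,792 Ft = 111,672 Ft.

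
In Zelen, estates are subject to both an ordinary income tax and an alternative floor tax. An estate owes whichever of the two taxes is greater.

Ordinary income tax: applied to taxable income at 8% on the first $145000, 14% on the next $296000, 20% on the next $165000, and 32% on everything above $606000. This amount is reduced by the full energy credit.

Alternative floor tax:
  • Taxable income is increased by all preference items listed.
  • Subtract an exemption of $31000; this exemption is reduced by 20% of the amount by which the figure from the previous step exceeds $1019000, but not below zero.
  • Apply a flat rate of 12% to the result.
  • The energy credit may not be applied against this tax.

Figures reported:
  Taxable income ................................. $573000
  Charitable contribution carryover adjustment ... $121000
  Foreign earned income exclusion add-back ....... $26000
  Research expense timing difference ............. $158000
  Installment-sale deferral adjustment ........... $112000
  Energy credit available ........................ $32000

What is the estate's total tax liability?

$115080

Alternative floor tax:
  Adjusted income: $573000 + $121000 + $26000 + $158000 + $112000 = $990000
  Exemption: $990000 ≤ $1019000, so full $31000 applies
  Base: $990000 − $31000 = $959000
  $959000 × 12% = $115080

Ordinary income tax:
  $145000 × 8% = $11600
  $296000 × 14% = $41440
  $132000 × 20% = $26400
  → $79440
  Less energy credit $32000 → $47440

$115080 > $47440, so the alternative floor tax is the binding amount.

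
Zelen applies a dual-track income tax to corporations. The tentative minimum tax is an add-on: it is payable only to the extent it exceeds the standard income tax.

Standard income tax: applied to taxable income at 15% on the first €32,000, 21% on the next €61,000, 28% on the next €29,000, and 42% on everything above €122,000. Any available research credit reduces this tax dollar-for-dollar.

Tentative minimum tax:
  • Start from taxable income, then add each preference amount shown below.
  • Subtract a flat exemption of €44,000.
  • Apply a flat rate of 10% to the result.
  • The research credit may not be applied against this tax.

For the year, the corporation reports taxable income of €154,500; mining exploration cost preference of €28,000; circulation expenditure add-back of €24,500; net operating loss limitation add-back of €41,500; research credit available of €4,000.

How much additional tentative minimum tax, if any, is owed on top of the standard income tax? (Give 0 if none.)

€0

Tentative minimum tax:
  Adjusted income: €154,500 + €28,000 + €24,500 + €41,500 = €248,500
  Less exemption €44,000 → base €204,500
  €204,500 × 10% = €20,450

Standard income tax:
  €32,000 × 15% = €4,800
  €61,000 × 21% = €12,810
  €29,000 × 28% = €8,120
  €32,500 × 42% = €13,650
  → €39,380
  Less research credit €4,000 → €35,380

€20,450 ≤ €35,380, so no add-on is due.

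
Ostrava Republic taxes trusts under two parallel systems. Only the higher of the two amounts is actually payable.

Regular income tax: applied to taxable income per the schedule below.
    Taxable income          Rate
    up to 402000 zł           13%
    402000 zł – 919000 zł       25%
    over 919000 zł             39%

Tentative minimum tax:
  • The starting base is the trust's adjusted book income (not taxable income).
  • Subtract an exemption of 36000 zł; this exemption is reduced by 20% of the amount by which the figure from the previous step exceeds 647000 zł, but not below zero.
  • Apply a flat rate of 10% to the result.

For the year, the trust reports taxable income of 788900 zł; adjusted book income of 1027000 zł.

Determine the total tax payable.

148985 zł

Regular income tax:
  402000 zł × 13% = 52260 zł
  386900 zł × 25% = 96725 zł
  → 148985 zł

Tentative minimum tax:
  Base (adjusted book income): 1027000 zł
  Exemption: 20% × (1027000 zł − 647000 zł) = 76000 zł ≥ 36000 zł, so the exemption is fully phased out
  Base: 1027000 zł − 0 zł = 1027000 zł
  1027000 zł × 10% = 102700 zł

148985 zł > 102700 zł, so the regular income tax governs.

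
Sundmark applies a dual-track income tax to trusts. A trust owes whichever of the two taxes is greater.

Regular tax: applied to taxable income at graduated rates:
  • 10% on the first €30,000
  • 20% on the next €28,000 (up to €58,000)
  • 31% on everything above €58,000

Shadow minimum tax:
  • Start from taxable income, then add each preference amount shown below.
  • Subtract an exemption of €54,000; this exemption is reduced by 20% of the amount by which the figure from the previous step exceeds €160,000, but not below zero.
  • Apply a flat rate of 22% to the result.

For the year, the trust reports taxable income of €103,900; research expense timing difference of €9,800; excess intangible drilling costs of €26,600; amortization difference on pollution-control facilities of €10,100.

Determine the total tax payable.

€22,829

Regular tax:
  €30,000 × 10% = €3,000
  €28,000 × 20% = €5,600
  €45,900 × 31% = €14,229
  → €22,829

Shadow minimum tax:
  Adjusted income: €103,900 + €9,800 + €26,600 + €10,100 = €150,400
  Exemption: €150,400 ≤ €160,000, so full €54,000 applies
  Base: €150,400 − €54,000 = €96,400
  €96,400 × 22% = €21,208

€22,829 > €21,208, so the regular tax governs.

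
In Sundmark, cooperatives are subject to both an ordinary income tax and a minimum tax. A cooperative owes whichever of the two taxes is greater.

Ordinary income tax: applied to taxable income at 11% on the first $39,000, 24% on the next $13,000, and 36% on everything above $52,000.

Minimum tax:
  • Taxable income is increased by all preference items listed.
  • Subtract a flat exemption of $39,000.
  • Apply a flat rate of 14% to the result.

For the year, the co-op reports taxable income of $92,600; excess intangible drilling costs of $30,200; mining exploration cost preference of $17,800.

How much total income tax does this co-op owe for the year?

$22,026

Minimum tax:
  Adjusted income: $92,600 + $30,200 + $17,800 = $140,600
  Less exemption $39,000 → base $101,600
  $101,600 × 14% = $14,224

Ordinary income tax:
  $39,000 × 11% = $4,290
  $13,000 × 24% = $3,120
  $40,600 × 36% = $14,616
  → $22,026

$22,026 > $14,224, so the ordinary income tax governs.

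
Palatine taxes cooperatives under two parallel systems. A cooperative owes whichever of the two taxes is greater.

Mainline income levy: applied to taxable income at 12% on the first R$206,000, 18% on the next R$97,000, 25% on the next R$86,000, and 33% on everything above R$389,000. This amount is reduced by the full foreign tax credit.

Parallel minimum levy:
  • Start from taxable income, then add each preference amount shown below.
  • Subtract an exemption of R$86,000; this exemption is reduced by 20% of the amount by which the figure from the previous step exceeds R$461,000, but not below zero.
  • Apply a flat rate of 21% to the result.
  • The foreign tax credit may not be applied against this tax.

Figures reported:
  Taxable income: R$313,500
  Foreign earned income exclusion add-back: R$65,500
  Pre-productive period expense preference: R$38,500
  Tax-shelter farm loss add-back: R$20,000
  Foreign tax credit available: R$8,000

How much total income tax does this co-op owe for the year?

R$73,815

Mainline income levy:
  R$206,000 × 12% = R$24,720
  R$97,000 × 18% = R$17,460
  R$10,500 × 25% = R$2,625
  → R$44,805
  Less foreign tax credit R$8,000 → R$36,805

Parallel minimum levy:
  Adjusted income: R$313,500 + R$65,500 + R$38,500 + R$20,000 = R$437,500
  Exemption: R$437,500 ≤ R$461,000, so full R$86,000 applies
  Base: R$437,500 − R$86,000 = R$351,500
  R$351,500 × 21% = R$73,815

R$73,815 > R$36,805, so the parallel minimum levy is the binding amount.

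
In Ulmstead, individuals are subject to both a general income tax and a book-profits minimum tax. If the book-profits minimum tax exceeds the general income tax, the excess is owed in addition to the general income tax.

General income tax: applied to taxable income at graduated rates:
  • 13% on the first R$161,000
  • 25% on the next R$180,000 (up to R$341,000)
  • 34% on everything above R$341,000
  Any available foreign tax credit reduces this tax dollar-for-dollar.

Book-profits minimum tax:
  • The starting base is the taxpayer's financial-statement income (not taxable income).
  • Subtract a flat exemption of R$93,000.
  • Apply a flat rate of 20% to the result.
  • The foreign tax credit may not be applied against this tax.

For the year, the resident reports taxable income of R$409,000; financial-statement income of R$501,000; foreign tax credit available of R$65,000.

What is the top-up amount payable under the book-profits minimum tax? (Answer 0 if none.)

R$57,550

General income tax:
  R$161,000 × 13% = R$20,930
  R$180,000 × 25% = R$45,000
  R$68,000 × 34% = R$23,120
  → R$89,050
  Less foreign tax credit R$65,000 → R$24,050

Book-profits minimum tax:
  Base (financial-statement income): R$501,000
  Less exemption R$93,000 → base R$408,000
  R$408,000 × 20% = R$81,600

Excess of book-profits minimum tax over general income tax: R$81,600 − R$24,050 = R$57,550.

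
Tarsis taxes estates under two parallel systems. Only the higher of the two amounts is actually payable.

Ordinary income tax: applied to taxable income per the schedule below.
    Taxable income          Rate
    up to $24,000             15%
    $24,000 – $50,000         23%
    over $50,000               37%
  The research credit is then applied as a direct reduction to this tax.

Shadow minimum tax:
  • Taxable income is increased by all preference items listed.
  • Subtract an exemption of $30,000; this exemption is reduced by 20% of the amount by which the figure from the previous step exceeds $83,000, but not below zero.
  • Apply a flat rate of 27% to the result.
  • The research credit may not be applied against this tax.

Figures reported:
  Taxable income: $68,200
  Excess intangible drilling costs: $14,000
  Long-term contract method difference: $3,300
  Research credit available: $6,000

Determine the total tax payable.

Shadow minimum tax:
  Adjusted income: $68,200 + $14,000 + $3,300 = $85,500
  Exemption: $30,000 − 20% × ($85,500 − $83,000) = $30,000 − $500 = $29,500
  Base: $85,500 − $29,500 = $56,000
  $56,000 × 27% = $15,120

Ordinary income tax:
  $24,000 × 15% = $3,600
  $26,000 × 23% = $5,980
  $18,200 × 37% = $6,734
  → $16,314
  Less research credit $6,000 → $10,314

$15,120 > $10,314, so the shadow minimum tax is the binding amount.

$15,120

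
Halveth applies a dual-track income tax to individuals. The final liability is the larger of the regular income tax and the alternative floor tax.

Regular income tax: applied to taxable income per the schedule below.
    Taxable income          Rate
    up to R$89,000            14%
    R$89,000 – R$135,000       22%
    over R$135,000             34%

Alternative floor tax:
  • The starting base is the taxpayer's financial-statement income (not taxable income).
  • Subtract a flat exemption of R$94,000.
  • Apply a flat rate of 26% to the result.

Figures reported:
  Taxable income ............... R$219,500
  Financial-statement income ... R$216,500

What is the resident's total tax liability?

R$51,310

Regular income tax:
  R$89,000 × 14% = R$12,460
  R$46,000 × 22% = R$10,120
  R$84,500 × 34% = R$28,730
  → R$51,310

Alternative floor tax:
  Base (financial-statement income): R$216,500
  Less exemption R$94,000 → base R$122,500
  R$122,500 × 26% = R$31,850

R$51,310 > R$31,850, so the regular income tax governs.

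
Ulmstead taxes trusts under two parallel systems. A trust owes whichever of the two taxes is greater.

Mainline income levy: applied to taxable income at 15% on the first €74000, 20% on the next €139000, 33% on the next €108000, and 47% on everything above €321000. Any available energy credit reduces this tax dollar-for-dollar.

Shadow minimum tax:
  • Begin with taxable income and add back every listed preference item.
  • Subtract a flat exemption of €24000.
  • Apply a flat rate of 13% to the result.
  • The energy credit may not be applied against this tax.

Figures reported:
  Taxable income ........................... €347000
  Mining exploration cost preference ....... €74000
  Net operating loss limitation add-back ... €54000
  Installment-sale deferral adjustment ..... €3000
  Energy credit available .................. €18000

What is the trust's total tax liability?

€68760

Mainline income levy:
  €74000 × 15% = €11100
  €139000 × 20% = €27800
  €108000 × 33% = €35640
  €26000 × 47% = €12220
  → €86760
  Less energy credit €18000 → €68760

Shadow minimum tax:
  Adjusted income: €347000 + €74000 + €54000 + €3000 = €478000
  Less exemption €24000 → base €454000
  €454000 × 13% = €59020

€68760 > €59020, so the mainline income levy governs.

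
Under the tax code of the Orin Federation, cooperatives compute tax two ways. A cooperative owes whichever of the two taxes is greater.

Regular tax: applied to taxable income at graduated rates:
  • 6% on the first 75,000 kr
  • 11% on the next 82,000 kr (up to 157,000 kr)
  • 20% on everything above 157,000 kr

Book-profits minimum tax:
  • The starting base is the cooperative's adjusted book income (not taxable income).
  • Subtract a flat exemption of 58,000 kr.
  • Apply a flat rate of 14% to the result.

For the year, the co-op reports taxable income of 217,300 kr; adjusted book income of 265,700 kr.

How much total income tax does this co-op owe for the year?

Book-profits minimum tax:
  Base (adjusted book income): 265,700 kr
  Less exemption 58,000 kr → base 207,700 kr
  207,700 kr × 14% = 29,078 kr

Regular tax:
  75,000 kr × 6% = 4,500 kr
  82,000 kr × 11% = 9,020 kr
  60,300 kr × 20% = 12,060 kr
  → 25,580 kr

29,078 kr > 25,580 kr, so the book-profits minimum tax is the binding amount.

29,078 kr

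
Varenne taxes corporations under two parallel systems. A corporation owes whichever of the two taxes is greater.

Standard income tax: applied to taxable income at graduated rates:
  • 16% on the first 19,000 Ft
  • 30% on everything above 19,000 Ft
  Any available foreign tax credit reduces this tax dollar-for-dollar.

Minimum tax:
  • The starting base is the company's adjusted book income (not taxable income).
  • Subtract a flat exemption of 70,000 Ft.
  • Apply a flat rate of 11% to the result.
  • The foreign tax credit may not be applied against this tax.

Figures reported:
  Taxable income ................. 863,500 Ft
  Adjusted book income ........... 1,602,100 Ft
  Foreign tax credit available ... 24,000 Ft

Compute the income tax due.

232,390 Ft

Minimum tax:
  Base (adjusted book income): 1,602,100 Ft
  Less exemption 70,000 Ft → base 1,532,100 Ft
  1,532,100 Ft × 11% = 168,531 Ft

Standard income tax:
  19,000 Ft × 16% = 3,040 Ft
  844,500 Ft × 30% = 253,350 Ft
  → 256,390 Ft
  Less foreign tax credit 24,000 Ft → 232,390 Ft

232,390 Ft > 168,531 Ft, so the standard income tax governs.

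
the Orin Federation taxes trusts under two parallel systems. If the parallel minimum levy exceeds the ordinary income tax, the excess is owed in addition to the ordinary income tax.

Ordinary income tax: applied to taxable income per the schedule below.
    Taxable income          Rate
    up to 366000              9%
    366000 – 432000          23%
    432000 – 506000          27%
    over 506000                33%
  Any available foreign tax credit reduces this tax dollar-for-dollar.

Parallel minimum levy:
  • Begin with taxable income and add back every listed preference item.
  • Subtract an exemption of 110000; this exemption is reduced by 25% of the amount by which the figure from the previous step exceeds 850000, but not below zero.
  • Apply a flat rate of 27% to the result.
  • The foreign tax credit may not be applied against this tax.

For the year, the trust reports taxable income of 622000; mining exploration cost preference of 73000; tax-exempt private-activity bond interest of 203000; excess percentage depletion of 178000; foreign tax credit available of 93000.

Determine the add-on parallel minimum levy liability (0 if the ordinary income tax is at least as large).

262695

Parallel minimum levy:
  Adjusted income: 622000 + 73000 + 203000 + 178000 = 1076000
  Exemption: 110000 − 25% × (1076000 − 850000) = 110000 − 56500 = 53500
  Base: 1076000 − 53500 = 1022500
  1022500 × 27% = 276075

Ordinary income tax:
  366000 × 9% = 32940
  66000 × 23% = 15180
  74000 × 27% = 19980
  116000 × 33% = 38280
  → 106380
  Less foreign tax credit 93000 → 13380

Excess of parallel minimum levy over ordinary income tax: 276075 − 13380 = 262695.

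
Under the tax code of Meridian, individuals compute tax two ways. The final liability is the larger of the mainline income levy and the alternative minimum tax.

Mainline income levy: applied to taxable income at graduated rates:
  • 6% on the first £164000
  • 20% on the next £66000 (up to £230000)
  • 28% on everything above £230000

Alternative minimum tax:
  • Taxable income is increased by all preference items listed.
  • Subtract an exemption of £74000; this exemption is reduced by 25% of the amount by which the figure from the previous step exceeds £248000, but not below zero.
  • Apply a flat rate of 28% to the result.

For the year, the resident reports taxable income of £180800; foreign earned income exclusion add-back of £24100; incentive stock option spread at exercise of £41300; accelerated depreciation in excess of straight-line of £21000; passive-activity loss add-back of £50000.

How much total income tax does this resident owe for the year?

£72940

Alternative minimum tax:
  Adjusted income: £180800 + £24100 + £41300 + £21000 + £50000 = £317200
  Exemption: £74000 − 25% × (£317200 − £248000) = £74000 − £17300 = £56700
  Base: £317200 − £56700 = £260500
  £260500 × 28% = £72940

Mainline income levy:
  £164000 × 6% = £9840
  £16800 × 20% = £3360
  → £13200

£72940 > £13200, so the alternative minimum tax is the binding amount.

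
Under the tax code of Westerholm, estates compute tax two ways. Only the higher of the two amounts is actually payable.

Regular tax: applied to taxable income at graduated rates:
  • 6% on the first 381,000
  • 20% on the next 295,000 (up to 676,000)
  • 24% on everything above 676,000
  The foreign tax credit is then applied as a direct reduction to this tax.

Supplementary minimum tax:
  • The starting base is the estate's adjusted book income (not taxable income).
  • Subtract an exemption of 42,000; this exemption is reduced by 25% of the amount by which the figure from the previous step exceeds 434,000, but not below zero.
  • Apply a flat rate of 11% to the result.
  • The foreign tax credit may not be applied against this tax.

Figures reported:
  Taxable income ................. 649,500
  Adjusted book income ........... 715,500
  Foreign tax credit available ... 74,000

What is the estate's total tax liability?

Regular tax:
  381,000 × 6% = 22,860
  268,500 × 20% = 53,700
  → 76,560
  Less foreign tax credit 74,000 → 2,560

Supplementary minimum tax:
  Base (adjusted book income): 715,500
  Exemption: 25% × (715,500 − 434,000) = 70,375 ≥ 42,000, so the exemption is fully phased out
  Base: 715,500 − 0 = 715,500
  715,500 × 11% = 78,705

78,705 > 2,560, so the supplementary minimum tax is the binding amount.

78,705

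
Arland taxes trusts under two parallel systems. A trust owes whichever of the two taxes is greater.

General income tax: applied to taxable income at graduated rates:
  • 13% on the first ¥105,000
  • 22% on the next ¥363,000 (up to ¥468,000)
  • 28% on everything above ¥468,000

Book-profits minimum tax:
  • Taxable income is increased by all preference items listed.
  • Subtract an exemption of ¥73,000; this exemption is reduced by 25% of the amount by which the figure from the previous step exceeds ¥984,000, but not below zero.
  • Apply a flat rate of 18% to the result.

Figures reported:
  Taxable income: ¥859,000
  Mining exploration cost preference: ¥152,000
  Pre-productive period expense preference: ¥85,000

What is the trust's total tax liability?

General income tax:
  ¥105,000 × 13% = ¥13,650
  ¥363,000 × 22% = ¥79,860
  ¥391,000 × 28% = ¥109,480
  → ¥202,990

Book-profits minimum tax:
  Adjusted income: ¥859,000 + ¥152,000 + ¥85,000 = ¥1,096,000
  Exemption: ¥73,000 − 25% × (¥1,096,000 − ¥984,000) = ¥73,000 − ¥28,000 = ¥45,000
  Base: ¥1,096,000 − ¥45,000 = ¥1,051,000
  ¥1,051,000 × 18% = ¥189,180

¥202,990 > ¥189,180, so the general income tax governs.

¥202,990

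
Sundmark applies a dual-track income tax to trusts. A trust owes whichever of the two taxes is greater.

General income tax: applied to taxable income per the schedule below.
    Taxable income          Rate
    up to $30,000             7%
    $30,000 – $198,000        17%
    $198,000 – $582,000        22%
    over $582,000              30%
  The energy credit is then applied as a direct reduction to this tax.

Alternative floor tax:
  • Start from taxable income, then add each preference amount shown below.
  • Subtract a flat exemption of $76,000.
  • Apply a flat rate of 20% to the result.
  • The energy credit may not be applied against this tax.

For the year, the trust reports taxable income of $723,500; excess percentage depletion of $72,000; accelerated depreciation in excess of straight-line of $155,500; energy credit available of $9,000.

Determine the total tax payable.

$175,000

Alternative floor tax:
  Adjusted income: $723,500 + $72,000 + $155,500 = $951,000
  Less exemption $76,000 → base $875,000
  $875,000 × 20% = $175,000

General income tax:
  $30,000 × 7% = $2,100
  $168,000 × 17% = $28,560
  $384,000 × 22% = $84,480
  $141,500 × 30% = $42,450
  → $157,590
  Less energy credit $9,000 → $148,590

$175,000 > $148,590, so the alternative floor tax is the binding amount.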